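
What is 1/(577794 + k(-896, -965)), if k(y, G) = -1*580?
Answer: 1/577214 ≈ 1.7325e-6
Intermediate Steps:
k(y, G) = -580
1/(577794 + k(-896, -965)) = 1/(577794 - 580) = 1/577214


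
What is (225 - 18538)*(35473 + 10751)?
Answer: -846500112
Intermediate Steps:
(225 - 18538)*(35473 + 10751) = -18313*46224 = -846500112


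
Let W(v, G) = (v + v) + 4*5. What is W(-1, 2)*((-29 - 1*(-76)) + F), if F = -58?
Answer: -198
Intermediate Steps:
W(v, G) = 20 + 2*v (W(v, G) = 2*v + 20 = 20 + 2*v)
W(-1, 2)*((-29 - 1*(-76)) + F) = (20 + 2*(-1))*((-29 - 1*(-76)) - 58) = (20 - 2)*((-29 + 76) - 58) = 18*(47 - 58) = 18*(-11) = -198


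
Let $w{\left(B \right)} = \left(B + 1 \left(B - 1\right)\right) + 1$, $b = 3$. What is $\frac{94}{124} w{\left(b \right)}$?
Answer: $\frac{141}{31} \approx 4.5484$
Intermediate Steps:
$w{\left(B \right)} = 2 B$ ($w{\left(B \right)} = \left(B + 1 \left(-1 + B\right)\right) + 1 = \left(B + \left(-1 + B\right)\right) + 1 = \left(-1 + 2 B\right) + 1 = 2 B$)
$\frac{94}{124} w{\left(b \right)} = \frac{94}{124} \cdot 2 \cdot 3 = 94 \cdot \frac{1}{124} \cdot 6 = \frac{47}{62} \cdot 6 = \frac{141}{31}$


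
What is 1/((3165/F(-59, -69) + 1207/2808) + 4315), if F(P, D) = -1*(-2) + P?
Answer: 53352/227274373 ≈ 0.00023475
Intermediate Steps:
F(P, D) = 2 + P
1/((3165/F(-59, -69) + 1207/2808) + 4315) = 1/((3165/(2 - 59) + 1207/2808) + 4315) = 1/((3165/(-57) + 1207*(1/2808)) + 4315) = 1/((3165*(-1/57) + 1207/2808) + 4315) = 1/((-1055/19 + 1207/2808) + 4315) = 1/(-2939507/53352 + 4315) = 1/(227274373/53352) = 53352/227274373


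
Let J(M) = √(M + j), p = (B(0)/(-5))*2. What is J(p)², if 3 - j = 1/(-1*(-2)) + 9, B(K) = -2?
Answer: -57/10 ≈ -5.7000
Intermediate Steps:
j = -13/2 (j = 3 - (1/(-1*(-2)) + 9) = 3 - (1/2 + 9) = 3 - (½ + 9) = 3 - 1*19/2 = 3 - 19/2 = -13/2 ≈ -6.5000)
p = ⅘ (p = -2/(-5)*2 = -2*(-⅕)*2 = (⅖)*2 = ⅘ ≈ 0.80000)
J(M) = √(-13/2 + M) (J(M) = √(M - 13/2) = √(-13/2 + M))
J(p)² = (√(-26 + 4*(⅘))/2)² = (√(-26 + 16/5)/2)² = (√(-114/5)/2)² = ((I*√570/5)/2)² = (I*√570/10)² = -57/10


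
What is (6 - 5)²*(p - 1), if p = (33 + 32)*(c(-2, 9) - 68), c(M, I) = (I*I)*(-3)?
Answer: -20216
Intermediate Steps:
c(M, I) = -3*I² (c(M, I) = I²*(-3) = -3*I²)
p = -20215 (p = (33 + 32)*(-3*9² - 68) = 65*(-3*81 - 68) = 65*(-243 - 68) = 65*(-311) = -20215)
(6 - 5)²*(p - 1) = (6 - 5)²*(-20215 - 1) = 1²*(-20216) = 1*(-20216) = -20216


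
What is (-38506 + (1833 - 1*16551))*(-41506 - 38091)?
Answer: 4236470728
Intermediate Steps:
(-38506 + (1833 - 1*16551))*(-41506 - 38091) = (-38506 + (1833 - 16551))*(-79597) = (-38506 - 14718)*(-79597) = -53224*(-79597) = 4236470728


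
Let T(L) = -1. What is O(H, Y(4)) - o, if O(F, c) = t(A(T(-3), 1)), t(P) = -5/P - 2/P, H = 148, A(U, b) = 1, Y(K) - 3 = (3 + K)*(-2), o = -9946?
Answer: 9939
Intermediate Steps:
Y(K) = -3 - 2*K (Y(K) = 3 + (3 + K)*(-2) = 3 + (-6 - 2*K) = -3 - 2*K)
t(P) = -7/P
O(F, c) = -7 (O(F, c) = -7/1 = -7*1 = -7)
O(H, Y(4)) - o = -7 - 1*(-9946) = -7 + 9946 = 9939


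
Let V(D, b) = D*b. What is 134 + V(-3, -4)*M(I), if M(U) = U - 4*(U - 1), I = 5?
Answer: 2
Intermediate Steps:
M(U) = 4 - 3*U (M(U) = U - 4*(-1 + U) = U - (-4 + 4*U) = U + (4 - 4*U) = 4 - 3*U)
134 + V(-3, -4)*M(I) = 134 + (-3*(-4))*(4 - 3*5) = 134 + 12*(4 - 15) = 134 + 12*(-11) = 134 - 132 = 2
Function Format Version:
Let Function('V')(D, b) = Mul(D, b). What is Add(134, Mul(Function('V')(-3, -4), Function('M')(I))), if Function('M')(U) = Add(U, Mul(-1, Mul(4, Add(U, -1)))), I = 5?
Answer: 2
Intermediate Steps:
Function('M')(U) = Add(4, Mul(-3, U)) (Function('M')(U) = Add(U, Mul(-1, Mul(4, Add(-1, U)))) = Add(U, Mul(-1, Add(-4, Mul(4, U)))) = Add(U, Add(4, Mul(-4, U))) = Add(4, Mul(-3, U)))
Add(134, Mul(Function('V')(-3, -4), Function('M')(I))) = Add(134, Mul(Mul(-3, -4), Add(4, Mul(-3, 5)))) = Add(134, Mul(12, Add(4, -15))) = Add(134, Mul(12, -11)) = Add(134, -132) = 2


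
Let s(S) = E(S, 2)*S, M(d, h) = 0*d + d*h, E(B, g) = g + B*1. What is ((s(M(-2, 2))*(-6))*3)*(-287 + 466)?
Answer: -25776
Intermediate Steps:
E(B, g) = B + g (E(B, g) = g + B = B + g)
M(d, h) = d*h (M(d, h) = 0 + d*h = d*h)
s(S) = S*(2 + S) (s(S) = (S + 2)*S = (2 + S)*S = S*(2 + S))
((s(M(-2, 2))*(-6))*3)*(-287 + 466) = ((((-2*2)*(2 - 2*2))*(-6))*3)*(-287 + 466) = ((-4*(2 - 4)*(-6))*3)*179 = ((-4*(-2)*(-6))*3)*179 = ((8*(-6))*3)*179 = -48*3*179 = -144*179 = -25776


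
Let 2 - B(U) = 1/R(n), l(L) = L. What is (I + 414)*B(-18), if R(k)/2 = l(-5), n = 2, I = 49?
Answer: 9723/10 ≈ 972.30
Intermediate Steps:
R(k) = -10 (R(k) = 2*(-5) = -10)
B(U) = 21/10 (B(U) = 2 - 1/(-10) = 2 - 1*(-⅒) = 2 + ⅒ = 21/10)
(I + 414)*B(-18) = (49 + 414)*(21/10) = 463*(21/10) = 9723/10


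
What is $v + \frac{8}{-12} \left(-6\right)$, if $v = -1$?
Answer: $3$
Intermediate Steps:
$v + \frac{8}{-12} \left(-6\right) = -1 + \frac{8}{-12} \left(-6\right) = -1 + 8 \left(- \frac{1}{12}\right) \left(-6\right) = -1 - -4 = -1 + 4 = 3$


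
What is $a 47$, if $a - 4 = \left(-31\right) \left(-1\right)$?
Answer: $1645$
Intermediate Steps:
$a = 35$ ($a = 4 - -31 = 4 + 31 = 35$)
$a 47 = 35 \cdot 47 = 1645$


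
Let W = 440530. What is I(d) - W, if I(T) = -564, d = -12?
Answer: -441094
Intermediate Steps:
I(d) - W = -564 - 1*440530 = -564 - 440530 = -441094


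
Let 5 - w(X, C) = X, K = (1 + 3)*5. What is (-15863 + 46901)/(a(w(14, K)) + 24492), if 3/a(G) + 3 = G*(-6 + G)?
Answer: 1365672/1077649 ≈ 1.2673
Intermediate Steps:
K = 20 (K = 4*5 = 20)
w(X, C) = 5 - X
a(G) = 3/(-3 + G*(-6 + G))
(-15863 + 46901)/(a(w(14, K)) + 24492) = (-15863 + 46901)/(3/(-3 + (5 - 1*14)² - 6*(5 - 1*14)) + 24492) = 31038/(3/(-3 + (5 - 14)² - 6*(5 - 14)) + 24492) = 31038/(3/(-3 + (-9)² - 6*(-9)) + 24492) = 31038/(3/(-3 + 81 + 54) + 24492) = 31038/(3/132 + 24492) = 31038/(3*(1/132) + 24492) = 31038/(1/44 + 24492) = 31038/(1077649/44) = 31038*(44/1077649) = 1365672/1077649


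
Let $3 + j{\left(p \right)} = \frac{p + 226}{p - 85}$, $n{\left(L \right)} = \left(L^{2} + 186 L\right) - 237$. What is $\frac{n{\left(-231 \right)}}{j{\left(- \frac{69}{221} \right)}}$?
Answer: $- \frac{191518932}{106439} \approx -1799.3$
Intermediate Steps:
$n{\left(L \right)} = -237 + L^{2} + 186 L$
$j{\left(p \right)} = -3 + \frac{226 + p}{-85 + p}$ ($j{\left(p \right)} = -3 + \frac{p + 226}{p - 85} = -3 + \frac{226 + p}{-85 + p}$)
$\frac{n{\left(-231 \right)}}{j{\left(- \frac{69}{221} \right)}} = \frac{-237 + \left(-231\right)^{2} + 186 \left(-231\right)}{\frac{1}{-85 - \frac{69}{221}} \left(481 - 2 \left(- \frac{69}{221}\right)\right)} = \frac{-237 + 53361 - 42966}{\frac{1}{-85 - \frac{69}{221}} \left(481 - 2 \left(\left(-69\right) \frac{1}{221}\right)\right)} = \frac{10158}{\frac{1}{-85 - \frac{69}{221}} \left(481 - - \frac{138}{221}\right)} = \frac{10158}{\frac{1}{- \frac{18854}{221}} \left(481 + \frac{138}{221}\right)} = \frac{10158}{\left(- \frac{221}{18854}\right) \frac{106439}{221}} = \frac{10158}{- \frac{106439}{18854}} = 10158 \left(- \frac{18854}{106439}\right) = - \frac{191518932}{106439}$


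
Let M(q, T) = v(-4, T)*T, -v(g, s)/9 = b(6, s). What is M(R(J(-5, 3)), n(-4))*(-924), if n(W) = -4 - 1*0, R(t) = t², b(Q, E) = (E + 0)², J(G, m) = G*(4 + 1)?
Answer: -532224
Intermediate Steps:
J(G, m) = 5*G (J(G, m) = G*5 = 5*G)
b(Q, E) = E²
v(g, s) = -9*s²
n(W) = -4 (n(W) = -4 + 0 = -4)
M(q, T) = -9*T³ (M(q, T) = (-9*T²)*T = -9*T³)
M(R(J(-5, 3)), n(-4))*(-924) = -9*(-4)³*(-924) = -9*(-64)*(-924) = 576*(-924) = -532224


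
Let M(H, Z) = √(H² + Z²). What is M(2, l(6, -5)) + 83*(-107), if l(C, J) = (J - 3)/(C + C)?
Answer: -8881 + 2*√10/3 ≈ -8878.9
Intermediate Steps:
l(C, J) = (-3 + J)/(2*C) (l(C, J) = (-3 + J)/((2*C)) = (-3 + J)*(1/(2*C)) = (-3 + J)/(2*C))
M(2, l(6, -5)) + 83*(-107) = √(2² + ((½)*(-3 - 5)/6)²) + 83*(-107) = √(4 + ((½)*(⅙)*(-8))²) - 8881 = √(4 + (-⅔)²) - 8881 = √(4 + 4/9) - 8881 = √(40/9) - 8881 = 2*√10/3 - 8881 = -8881 + 2*√10/3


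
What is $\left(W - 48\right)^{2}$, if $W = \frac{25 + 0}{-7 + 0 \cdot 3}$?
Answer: $\frac{130321}{49} \approx 2659.6$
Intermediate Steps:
$W = - \frac{25}{7}$ ($W = \frac{25}{-7 + 0} = \frac{25}{-7} = 25 \left(- \frac{1}{7}\right) = - \frac{25}{7} \approx -3.5714$)
$\left(W - 48\right)^{2} = \left(- \frac{25}{7} - 48\right)^{2} = \left(- \frac{361}{7}\right)^{2} = \frac{130321}{49}$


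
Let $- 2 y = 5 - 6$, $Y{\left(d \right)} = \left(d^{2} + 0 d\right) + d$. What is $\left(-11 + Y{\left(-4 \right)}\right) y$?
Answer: $\frac{1}{2} \approx 0.5$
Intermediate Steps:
$Y{\left(d \right)} = d + d^{2}$ ($Y{\left(d \right)} = \left(d^{2} + 0\right) + d = d^{2} + d = d + d^{2}$)
$y = \frac{1}{2}$ ($y = - \frac{5 - 6}{2} = \left(- \frac{1}{2}\right) \left(-1\right) = \frac{1}{2} \approx 0.5$)
$\left(-11 + Y{\left(-4 \right)}\right) y = \left(-11 - 4 \left(1 - 4\right)\right) \frac{1}{2} = \left(-11 - -12\right) \frac{1}{2} = \left(-11 + 12\right) \frac{1}{2} = 1 \cdot \frac{1}{2} = \frac{1}{2}$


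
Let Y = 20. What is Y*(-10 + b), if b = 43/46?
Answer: -4170/23 ≈ -181.30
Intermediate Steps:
b = 43/46 (b = 43*(1/46) = 43/46 ≈ 0.93478)
Y*(-10 + b) = 20*(-10 + 43/46) = 20*(-417/46) = -4170/23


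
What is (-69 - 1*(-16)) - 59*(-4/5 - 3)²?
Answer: -22624/25 ≈ -904.96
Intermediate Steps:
(-69 - 1*(-16)) - 59*(-4/5 - 3)² = (-69 + 16) - 59*(-4*⅕ - 3)² = -53 - 59*(-⅘ - 3)² = -53 - 59*(-19/5)² = -53 - 59*361/25 = -53 - 21299/25 = -22624/25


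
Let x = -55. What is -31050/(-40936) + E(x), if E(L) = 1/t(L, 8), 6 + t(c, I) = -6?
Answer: 20729/30702 ≈ 0.67517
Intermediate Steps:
t(c, I) = -12 (t(c, I) = -6 - 6 = -12)
E(L) = -1/12 (E(L) = 1/(-12) = -1/12)
-31050/(-40936) + E(x) = -31050/(-40936) - 1/12 = -31050*(-1/40936) - 1/12 = 15525/20468 - 1/12 = 20729/30702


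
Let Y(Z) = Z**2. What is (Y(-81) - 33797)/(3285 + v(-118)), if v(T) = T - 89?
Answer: -13618/1539 ≈ -8.8486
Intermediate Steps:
v(T) = -89 + T
(Y(-81) - 33797)/(3285 + v(-118)) = ((-81)**2 - 33797)/(3285 + (-89 - 118)) = (6561 - 33797)/(3285 - 207) = -27236/3078 = -27236*1/3078 = -13618/1539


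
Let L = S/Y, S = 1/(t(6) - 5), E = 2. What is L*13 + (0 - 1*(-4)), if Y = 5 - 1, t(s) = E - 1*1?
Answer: 51/16 ≈ 3.1875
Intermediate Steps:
t(s) = 1 (t(s) = 2 - 1*1 = 2 - 1 = 1)
Y = 4
S = -¼ (S = 1/(1 - 5) = 1/(-4) = -¼ ≈ -0.25000)
L = -1/16 (L = -¼/4 = -¼*¼ = -1/16 ≈ -0.062500)
L*13 + (0 - 1*(-4)) = -1/16*13 + (0 - 1*(-4)) = -13/16 + (0 + 4) = -13/16 + 4 = 51/16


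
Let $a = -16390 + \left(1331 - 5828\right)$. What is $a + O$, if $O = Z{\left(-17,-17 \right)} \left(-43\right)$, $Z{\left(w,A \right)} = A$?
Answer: $-20156$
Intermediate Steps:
$a = -20887$ ($a = -16390 - 4497 = -20887$)
$O = 731$ ($O = \left(-17\right) \left(-43\right) = 731$)
$a + O = -20887 + 731 = -20156$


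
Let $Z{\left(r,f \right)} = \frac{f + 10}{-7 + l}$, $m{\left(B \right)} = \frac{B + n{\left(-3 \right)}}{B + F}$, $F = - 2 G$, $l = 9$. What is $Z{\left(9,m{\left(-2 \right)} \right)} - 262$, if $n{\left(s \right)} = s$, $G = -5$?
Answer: $- \frac{4117}{16} \approx -257.31$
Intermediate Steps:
$F = 10$ ($F = \left(-2\right) \left(-5\right) = 10$)
$m{\left(B \right)} = \frac{-3 + B}{10 + B}$ ($m{\left(B \right)} = \frac{B - 3}{B + 10} = \frac{-3 + B}{10 + B}$)
$Z{\left(r,f \right)} = 5 + \frac{f}{2}$ ($Z{\left(r,f \right)} = \frac{f + 10}{-7 + 9} = \frac{10 + f}{2} = \left(10 + f\right) \frac{1}{2} = 5 + \frac{f}{2}$)
$Z{\left(9,m{\left(-2 \right)} \right)} - 262 = \left(5 + \frac{\frac{1}{10 - 2} \left(-3 - 2\right)}{2}\right) - 262 = \left(5 + \frac{\frac{1}{8} \left(-5\right)}{2}\right) - 262 = \left(5 + \frac{1}{2} \left(- \frac{5}{8}\right)\right) - 262 = \left(5 - \frac{5}{16}\right) - 262 = \frac{75}{16} - 262 = - \frac{4117}{16}$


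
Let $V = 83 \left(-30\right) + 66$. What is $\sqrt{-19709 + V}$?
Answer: $i \sqrt{22133} \approx 148.77 i$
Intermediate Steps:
$V = -2424$ ($V = -2490 + 66 = -2424$)
$\sqrt{-19709 + V} = \sqrt{-19709 - 2424} = \sqrt{-22133} = i \sqrt{22133}$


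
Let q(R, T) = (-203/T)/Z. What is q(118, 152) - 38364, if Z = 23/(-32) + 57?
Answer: -1312778528/34219 ≈ -38364.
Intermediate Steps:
Z = 1801/32 (Z = 23*(-1/32) + 57 = -23/32 + 57 = 1801/32 ≈ 56.281)
q(R, T) = -6496/(1801*T) (q(R, T) = (-203/T)/(1801/32) = -203/T*(32/1801) = -6496/(1801*T))
q(118, 152) - 38364 = -6496/1801/152 - 38364 = -6496/1801*1/152 - 38364 = -812/34219 - 38364 = -1312778528/34219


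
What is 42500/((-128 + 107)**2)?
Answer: 42500/441 ≈ 96.372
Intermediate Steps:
42500/((-128 + 107)**2) = 42500/((-21)**2) = 42500/441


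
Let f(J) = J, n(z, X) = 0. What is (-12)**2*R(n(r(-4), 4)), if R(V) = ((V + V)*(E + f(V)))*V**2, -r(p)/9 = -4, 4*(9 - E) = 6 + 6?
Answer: 0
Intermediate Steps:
E = 6 (E = 9 - (6 + 6)/4 = 9 - 1/4*12 = 9 - 3 = 6)
r(p) = 36 (r(p) = -9*(-4) = 36)
R(V) = 2*V**3*(6 + V) (R(V) = ((V + V)*(6 + V))*V**2 = ((2*V)*(6 + V))*V**2 = (2*V*(6 + V))*V**2 = 2*V**3*(6 + V))
(-12)**2*R(n(r(-4), 4)) = (-12)**2*(2*0**3*(6 + 0)) = 144*(2*0*6) = 144*0 = 0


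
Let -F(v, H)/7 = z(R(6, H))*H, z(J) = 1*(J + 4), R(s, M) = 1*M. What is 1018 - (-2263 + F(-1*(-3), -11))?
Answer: 3820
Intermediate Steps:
R(s, M) = M
z(J) = 4 + J (z(J) = 1*(4 + J) = 4 + J)
F(v, H) = -7*H*(4 + H) (F(v, H) = -7*(4 + H)*H = -7*H*(4 + H))
1018 - (-2263 + F(-1*(-3), -11)) = 1018 - (-2263 - 7*(-11)*(4 - 11)) = 1018 - (-2263 - 7*(-11)*(-7)) = 1018 - (-2263 - 539) = 1018 - 1*(-2802) = 1018 + 2802 = 3820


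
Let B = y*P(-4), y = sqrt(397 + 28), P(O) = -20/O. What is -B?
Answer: -25*sqrt(17) ≈ -103.08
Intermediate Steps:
y = 5*sqrt(17) (y = sqrt(425) = 5*sqrt(17) ≈ 20.616)
B = 25*sqrt(17) (B = (5*sqrt(17))*(-20/(-4)) = (5*sqrt(17))*(-20*(-1/4)) = (5*sqrt(17))*5 = 25*sqrt(17) ≈ 103.08)
-B = -25*sqrt(17)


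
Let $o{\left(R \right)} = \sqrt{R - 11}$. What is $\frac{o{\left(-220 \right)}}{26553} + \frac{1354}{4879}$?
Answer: $\frac{1354}{4879} + \frac{i \sqrt{231}}{26553} \approx 0.27752 + 0.00057239 i$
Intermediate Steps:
$o{\left(R \right)} = \sqrt{-11 + R}$
$\frac{o{\left(-220 \right)}}{26553} + \frac{1354}{4879} = \frac{\sqrt{-11 - 220}}{26553} + \frac{1354}{4879} = \sqrt{-231} \cdot \frac{1}{26553} + 1354 \cdot \frac{1}{4879} = i \sqrt{231} \cdot \frac{1}{26553} + \frac{1354}{4879} = \frac{i \sqrt{231}}{26553} + \frac{1354}{4879} = \frac{1354}{4879} + \frac{i \sqrt{231}}{26553}$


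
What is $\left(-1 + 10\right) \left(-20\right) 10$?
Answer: $-1800$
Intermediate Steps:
$\left(-1 + 10\right) \left(-20\right) 10 = 9 \left(-20\right) 10 = \left(-180\right) 10 = -1800$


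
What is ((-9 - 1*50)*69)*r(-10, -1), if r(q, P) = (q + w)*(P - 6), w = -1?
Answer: -313467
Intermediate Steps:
r(q, P) = (-1 + q)*(-6 + P) (r(q, P) = (q - 1)*(P - 6) = (-1 + q)*(-6 + P))
((-9 - 1*50)*69)*r(-10, -1) = ((-9 - 1*50)*69)*(6 - 1*(-1) - 6*(-10) - 1*(-10)) = ((-9 - 50)*69)*(6 + 1 + 60 + 10) = -59*69*77 = -4071*77 = -313467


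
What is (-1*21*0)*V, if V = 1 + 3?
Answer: 0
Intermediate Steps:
V = 4
(-1*21*0)*V = (-1*21*0)*4 = -21*0*4 = 0*4 = 0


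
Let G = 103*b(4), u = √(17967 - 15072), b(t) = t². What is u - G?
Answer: -1648 + √2895 ≈ -1594.2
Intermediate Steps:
u = √2895 ≈ 53.805
G = 1648 (G = 103*4² = 103*16 = 1648)
u - G = √2895 - 1*1648 = √2895 - 1648 = -1648 + √2895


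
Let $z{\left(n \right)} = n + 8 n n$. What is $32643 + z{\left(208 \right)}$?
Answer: $378963$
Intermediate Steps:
$z{\left(n \right)} = n + 8 n^{2}$
$32643 + z{\left(208 \right)} = 32643 + 208 \left(1 + 8 \cdot 208\right) = 32643 + 208 \left(1 + 1664\right) = 32643 + 208 \cdot 1665 = 32643 + 346320 = 378963$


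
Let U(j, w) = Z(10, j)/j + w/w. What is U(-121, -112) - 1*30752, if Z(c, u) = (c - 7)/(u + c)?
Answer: -137672226/4477 ≈ -30751.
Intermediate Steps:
Z(c, u) = (-7 + c)/(c + u)
U(j, w) = 1 + 3/(j*(10 + j)) (U(j, w) = ((-7 + 10)/(10 + j))/j + w/w = (3/(10 + j))/j + 1 = 3/(j*(10 + j)) + 1 = 1 + 3/(j*(10 + j)))
U(-121, -112) - 1*30752 = (3 - 121*(10 - 121))/((-121)*(10 - 121)) - 1*30752 = -1/121*(3 - 121*(-111))/(-111) - 30752 = -1/121*(-1/111)*(3 + 13431) - 30752 = -1/121*(-1/111)*13434 - 30752 = 4478/4477 - 30752 = -137672226/4477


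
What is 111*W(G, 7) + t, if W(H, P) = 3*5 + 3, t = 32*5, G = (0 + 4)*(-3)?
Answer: 2158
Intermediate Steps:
G = -12 (G = 4*(-3) = -12)
t = 160
W(H, P) = 18 (W(H, P) = 15 + 3 = 18)
111*W(G, 7) + t = 111*18 + 160 = 1998 + 160 = 2158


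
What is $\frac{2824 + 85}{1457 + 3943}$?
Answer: $\frac{2909}{5400} \approx 0.5387$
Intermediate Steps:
$\frac{2824 + 85}{1457 + 3943} = \frac{2909}{5400}$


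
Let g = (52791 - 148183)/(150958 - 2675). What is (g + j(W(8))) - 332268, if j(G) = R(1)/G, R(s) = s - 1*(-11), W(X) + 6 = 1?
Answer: -246350735576/741415 ≈ -3.3227e+5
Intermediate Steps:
W(X) = -5 (W(X) = -6 + 1 = -5)
R(s) = 11 + s (R(s) = s + 11 = 11 + s)
j(G) = 12/G (j(G) = (11 + 1)/G = 12/G)
g = -95392/148283 ≈ -0.64331
(g + j(W(8))) - 332268 = (-95392/148283 + 12/(-5)) - 332268 = (-95392/148283 + 12*(-⅕)) - 332268 = (-95392/148283 - 12/5) - 332268 = -2256356/741415 - 332268 = -246350735576/741415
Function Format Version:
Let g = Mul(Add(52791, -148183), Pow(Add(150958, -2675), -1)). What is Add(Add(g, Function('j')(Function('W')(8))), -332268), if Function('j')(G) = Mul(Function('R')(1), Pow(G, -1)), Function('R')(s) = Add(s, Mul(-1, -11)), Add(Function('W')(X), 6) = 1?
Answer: Rational(-246350735576, 741415) ≈ -3.3227e+5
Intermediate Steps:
Function('W')(X) = -5 (Function('W')(X) = Add(-6, 1) = -5)
Function('R')(s) = Add(11, s) (Function('R')(s) = Add(s, 11) = Add(11, s))
Function('j')(G) = Mul(12, Pow(G, -1)) (Function('j')(G) = Mul(Add(11, 1), Pow(G, -1)) = Mul(12, Pow(G, -1)))
g = Rational(-95392, 148283) (g = Mul(-95392, Pow(148283, -1)) = Mul(-95392, Rational(1, 148283)) = Rational(-95392, 148283) ≈ -0.64331)
Add(Add(g, Function('j')(Function('W')(8))), -332268) = Add(Add(Rational(-95392, 148283), Mul(12, Pow(-5, -1))), -332268) = Add(Add(Rational(-95392, 148283), Mul(12, Rational(-1, 5))), -332268) = Add(Add(Rational(-95392, 148283), Rational(-12, 5)), -332268) = Add(Rational(-2256356, 741415), -332268) = Rational(-246350735576, 741415)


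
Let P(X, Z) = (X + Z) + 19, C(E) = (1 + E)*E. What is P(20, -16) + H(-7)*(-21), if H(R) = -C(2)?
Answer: 149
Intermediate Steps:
C(E) = E*(1 + E)
H(R) = -6 (H(R) = -2*(1 + 2) = -2*3 = -1*6 = -6)
P(X, Z) = 19 + X + Z
P(20, -16) + H(-7)*(-21) = (19 + 20 - 16) - 6*(-21) = 23 + 126 = 149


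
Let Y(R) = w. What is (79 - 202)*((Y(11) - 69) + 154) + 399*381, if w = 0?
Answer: 141564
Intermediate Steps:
Y(R) = 0
(79 - 202)*((Y(11) - 69) + 154) + 399*381 = (79 - 202)*((0 - 69) + 154) + 399*381 = -123*(-69 + 154) + 152019 = -123*85 + 152019 = -10455 + 152019 = 141564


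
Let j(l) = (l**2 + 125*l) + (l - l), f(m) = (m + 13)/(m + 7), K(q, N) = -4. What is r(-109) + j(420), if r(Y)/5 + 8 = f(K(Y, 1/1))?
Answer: 228875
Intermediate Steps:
f(m) = (13 + m)/(7 + m)
r(Y) = -25 (r(Y) = -40 + 5*((13 - 4)/(7 - 4)) = -40 + 5*(9/3) = -40 + 5*((1/3)*9) = -40 + 5*3 = -40 + 15 = -25)
j(l) = l**2 + 125*l (j(l) = (l**2 + 125*l) + 0 = l**2 + 125*l)
r(-109) + j(420) = -25 + 420*(125 + 420) = -25 + 420*545 = -25 + 228900 = 228875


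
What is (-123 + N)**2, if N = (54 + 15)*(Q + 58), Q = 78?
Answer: 85766121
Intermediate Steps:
N = 9384 (N = (54 + 15)*(78 + 58) = 69*136 = 9384)
(-123 + N)**2 = (-123 + 9384)**2 = 9261**2 = 85766121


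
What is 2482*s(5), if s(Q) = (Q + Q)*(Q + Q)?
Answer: 248200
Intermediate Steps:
s(Q) = 4*Q² (s(Q) = (2*Q)*(2*Q) = 4*Q²)
2482*s(5) = 2482*(4*5²) = 2482*(4*25) = 2482*100 = 248200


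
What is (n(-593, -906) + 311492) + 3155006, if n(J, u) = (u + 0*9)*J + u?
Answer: 4002850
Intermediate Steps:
n(J, u) = u + J*u (n(J, u) = (u + 0)*J + u = u*J + u = J*u + u = u + J*u)
(n(-593, -906) + 311492) + 3155006 = (-906*(1 - 593) + 311492) + 3155006 = (-906*(-592) + 311492) + 3155006 = (536352 + 311492) + 3155006 = 847844 + 3155006 = 4002850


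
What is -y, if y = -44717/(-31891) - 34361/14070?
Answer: 466638461/448706370 ≈ 1.0400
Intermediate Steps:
y = -466638461/448706370 (y = -44717*(-1/31891) - 34361*1/14070 = 44717/31891 - 34361/14070 = -466638461/448706370 ≈ -1.0400)
-y = -1*(-466638461/448706370) = 466638461/448706370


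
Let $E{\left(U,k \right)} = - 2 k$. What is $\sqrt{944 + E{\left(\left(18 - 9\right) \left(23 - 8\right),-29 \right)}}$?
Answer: $\sqrt{1002} \approx 31.654$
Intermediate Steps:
$\sqrt{944 + E{\left(\left(18 - 9\right) \left(23 - 8\right),-29 \right)}} = \sqrt{944 - -58} = \sqrt{944 + 58} = \sqrt{1002}$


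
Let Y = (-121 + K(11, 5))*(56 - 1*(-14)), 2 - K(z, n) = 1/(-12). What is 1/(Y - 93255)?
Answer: -6/609475 ≈ -9.8445e-6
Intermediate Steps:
K(z, n) = 25/12 (K(z, n) = 2 - 1/(-12) = 2 - 1*(-1/12) = 2 + 1/12 = 25/12)
Y = -49945/6 (Y = (-121 + 25/12)*(56 - 1*(-14)) = -1427*(56 + 14)/12 = -1427/12*70 = -49945/6 ≈ -8324.2)
1/(Y - 93255) = 1/(-49945/6 - 93255) = 1/(-609475/6) = -6/609475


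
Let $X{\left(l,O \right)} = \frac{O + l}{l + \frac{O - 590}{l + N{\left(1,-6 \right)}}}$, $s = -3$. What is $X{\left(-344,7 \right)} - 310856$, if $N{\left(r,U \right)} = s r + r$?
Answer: $- \frac{36817978894}{118441} \approx -3.1086 \cdot 10^{5}$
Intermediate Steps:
$N{\left(r,U \right)} = - 2 r$ ($N{\left(r,U \right)} = - 3 r + r = - 2 r$)
$X{\left(l,O \right)} = \frac{O + l}{l + \frac{-590 + O}{-2 + l}}$ ($X{\left(l,O \right)} = \frac{O + l}{l + \frac{O - 590}{l - 2}} = \frac{O + l}{l + \frac{-590 + O}{l - 2}} = \frac{O + l}{l + \frac{-590 + O}{-2 + l}}$)
$X{\left(-344,7 \right)} - 310856 = \frac{\left(-344\right)^{2} - 14 - -688 + 7 \left(-344\right)}{-590 + 7 + \left(-344\right)^{2} - -688} - 310856 = \frac{118336 - 14 + 688 - 2408}{-590 + 7 + 118336 + 688} - 310856 = \frac{1}{118441} \cdot 116602 - 310856 = \frac{116602}{118441} - 310856 = - \frac{36817978894}{118441}$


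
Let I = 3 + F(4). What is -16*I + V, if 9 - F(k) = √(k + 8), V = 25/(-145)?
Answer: -5573/29 + 32*√3 ≈ -136.75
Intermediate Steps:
V = -5/29 (V = 25*(-1/145) = -5/29 ≈ -0.17241)
F(k) = 9 - √(8 + k) (F(k) = 9 - √(k + 8) = 9 - √(8 + k))
I = 12 - 2*√3 (I = 3 + (9 - √(8 + 4)) = 3 + (9 - √12) = 3 + (9 - 2*√3) = 12 - 2*√3 ≈ 8.5359)
-16*I + V = -16*(12 - 2*√3) - 5/29 = (-192 + 32*√3) - 5/29 = -5573/29 + 32*√3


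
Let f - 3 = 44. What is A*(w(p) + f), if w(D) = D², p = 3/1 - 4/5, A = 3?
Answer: 3888/25 ≈ 155.52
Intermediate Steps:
f = 47 (f = 3 + 44 = 47)
p = 11/5 (p = 3*1 - 4*⅕ = 3 - ⅘ = 11/5 ≈ 2.2000)
A*(w(p) + f) = 3*((11/5)² + 47) = 3*(121/25 + 47) = 3*(1296/25) = 3888/25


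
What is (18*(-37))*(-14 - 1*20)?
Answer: 22644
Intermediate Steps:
(18*(-37))*(-14 - 1*20) = -666*(-14 - 20) = -666*(-34) = 22644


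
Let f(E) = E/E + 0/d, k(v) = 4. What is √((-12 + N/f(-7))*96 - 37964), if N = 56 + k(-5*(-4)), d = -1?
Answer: 2*I*√8339 ≈ 182.64*I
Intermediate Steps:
f(E) = 1 (f(E) = E/E + 0/(-1) = 1 + 0*(-1) = 1 + 0 = 1)
N = 60 (N = 56 + 4 = 60)
√((-12 + N/f(-7))*96 - 37964) = √((-12 + 60/1)*96 - 37964) = √((-12 + 60*1)*96 - 37964) = √((-12 + 60)*96 - 37964) = √(48*96 - 37964) = √(4608 - 37964) = √(-33356) = 2*I*√8339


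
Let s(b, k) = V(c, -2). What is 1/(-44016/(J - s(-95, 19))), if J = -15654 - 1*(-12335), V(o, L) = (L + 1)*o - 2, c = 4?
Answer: 3313/44016 ≈ 0.075268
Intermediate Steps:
V(o, L) = -2 + o*(1 + L) (V(o, L) = (1 + L)*o - 2 = o*(1 + L) - 2 = -2 + o*(1 + L))
s(b, k) = -6 (s(b, k) = -2 + 4 - 2*4 = -2 + 4 - 8 = -6)
J = -3319 (J = -15654 + 12335 = -3319)
1/(-44016/(J - s(-95, 19))) = 1/(-44016/(-3319 - 1*(-6))) = 1/(-44016/(-3319 + 6)) = 1/(-44016/(-3313)) = 1/(-44016*(-1/3313)) = 1/(44016/3313) = 3313/44016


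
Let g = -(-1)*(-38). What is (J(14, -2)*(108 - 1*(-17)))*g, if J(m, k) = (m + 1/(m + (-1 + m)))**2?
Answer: -682294750/729 ≈ -9.3593e+5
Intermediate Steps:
J(m, k) = (m + 1/(-1 + 2*m))**2
g = -38 (g = -1*38 = -38)
(J(14, -2)*(108 - 1*(-17)))*g = (((1 - 1*14 + 2*14**2)**2/(-1 + 2*14)**2)*(108 - 1*(-17)))*(-38) = (((1 - 14 + 2*196)**2/(-1 + 28)**2)*(108 + 17))*(-38) = (((1 - 14 + 392)**2/27**2)*125)*(-38) = (((1/729)*379**2)*125)*(-38) = (((1/729)*143641)*125)*(-38) = ((143641/729)*125)*(-38) = (17955125/729)*(-38) = -682294750/729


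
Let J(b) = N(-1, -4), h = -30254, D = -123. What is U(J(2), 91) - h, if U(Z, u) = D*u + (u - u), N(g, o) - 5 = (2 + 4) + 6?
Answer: 19061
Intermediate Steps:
N(g, o) = 17 (N(g, o) = 5 + ((2 + 4) + 6) = 5 + (6 + 6) = 5 + 12 = 17)
J(b) = 17
U(Z, u) = -123*u (U(Z, u) = -123*u + (u - u) = -123*u + 0 = -123*u)
U(J(2), 91) - h = -123*91 - 1*(-30254) = -11193 + 30254 = 19061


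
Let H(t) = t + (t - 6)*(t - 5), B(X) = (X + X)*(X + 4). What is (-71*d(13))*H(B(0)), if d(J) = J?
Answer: -27690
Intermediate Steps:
B(X) = 2*X*(4 + X) (B(X) = (2*X)*(4 + X) = 2*X*(4 + X))
H(t) = t + (-6 + t)*(-5 + t)
(-71*d(13))*H(B(0)) = (-71*13)*(30 + (2*0*(4 + 0))² - 20*0*(4 + 0)) = -923*(30 + (2*0*4)² - 20*0*4) = -923*(30 + 0² - 10*0) = -923*(30 + 0 + 0) = -923*30 = -27690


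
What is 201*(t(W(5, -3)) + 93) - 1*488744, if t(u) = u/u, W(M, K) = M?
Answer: -469850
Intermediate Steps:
t(u) = 1
201*(t(W(5, -3)) + 93) - 1*488744 = 201*(1 + 93) - 1*488744 = 201*94 - 488744 = 18894 - 488744 = -469850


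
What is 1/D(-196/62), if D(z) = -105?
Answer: -1/105 ≈ -0.0095238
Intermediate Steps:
1/D(-196/62) = 1/(-105) = -1/105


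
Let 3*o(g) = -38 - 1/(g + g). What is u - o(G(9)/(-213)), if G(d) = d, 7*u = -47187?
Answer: -121181/18 ≈ -6732.3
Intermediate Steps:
u = -6741 (u = (⅐)*(-47187) = -6741)
o(g) = -38/3 - 1/(6*g) (o(g) = (-38 - 1/(g + g))/3 = (-38 - 1/(2*g))/3 = -38/3 - 1/(6*g))
u - o(G(9)/(-213)) = -6741 - (-1 - 684/(-213))/(6*(9/(-213))) = -6741 - (-1 - 684*(-1)/213)/(6*(9*(-1/213))) = -6741 - (-1 - 76*(-3/71))/(6*(-3/71)) = -6741 - (-71)*(-1 + 228/71)/(6*3) = -6741 - (-71)*157/(6*3*71) = -6741 - 1*(-157/18) = -6741 + 157/18 = -121181/18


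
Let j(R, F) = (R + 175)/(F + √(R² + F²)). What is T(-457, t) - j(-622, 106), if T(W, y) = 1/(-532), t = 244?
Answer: -6398527/51455572 + 447*√99530/193442 ≈ 0.60466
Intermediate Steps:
T(W, y) = -1/532
j(R, F) = (175 + R)/(F + √(F² + R²))
T(-457, t) - j(-622, 106) = -1/532 - (175 - 622)/(106 + √(106² + (-622)²)) = -1/532 - (-447)/(106 + √(11236 + 386884)) = -1/532 - (-447)/(106 + √398120) = -1/532 - (-447)/(106 + 2*√99530) = -1/532 + 447/(106 + 2*√99530)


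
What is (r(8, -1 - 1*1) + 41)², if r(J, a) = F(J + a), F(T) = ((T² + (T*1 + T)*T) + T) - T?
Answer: 22201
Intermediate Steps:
F(T) = 3*T² (F(T) = ((T² + (T + T)*T) + T) - T = ((T² + (2*T)*T) + T) - T = ((T² + 2*T²) + T) - T = (3*T² + T) - T = (T + 3*T²) - T = 3*T²)
r(J, a) = 3*(J + a)²
(r(8, -1 - 1*1) + 41)² = (3*(8 + (-1 - 1*1))² + 41)² = (3*(8 + (-1 - 1))² + 41)² = (3*(8 - 2)² + 41)² = (3*6² + 41)² = (3*36 + 41)² = (108 + 41)² = 149² = 22201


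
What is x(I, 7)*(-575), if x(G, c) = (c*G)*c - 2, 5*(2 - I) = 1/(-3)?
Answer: -171235/3 ≈ -57078.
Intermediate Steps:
I = 31/15 (I = 2 - ⅕/(-3) = 2 - ⅕*(-⅓) = 2 + 1/15 = 31/15 ≈ 2.0667)
x(G, c) = -2 + G*c² (x(G, c) = (G*c)*c - 2 = G*c² - 2 = -2 + G*c²)
x(I, 7)*(-575) = (-2 + (31/15)*7²)*(-575) = (-2 + (31/15)*49)*(-575) = (-2 + 1519/15)*(-575) = (1489/15)*(-575) = -171235/3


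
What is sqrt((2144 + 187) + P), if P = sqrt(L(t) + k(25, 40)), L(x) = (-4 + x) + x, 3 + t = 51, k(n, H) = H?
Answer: sqrt(2331 + 2*sqrt(33)) ≈ 48.399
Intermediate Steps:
t = 48 (t = -3 + 51 = 48)
L(x) = -4 + 2*x
P = 2*sqrt(33) (P = sqrt((-4 + 2*48) + 40) = sqrt((-4 + 96) + 40) = sqrt(92 + 40) = sqrt(132) = 2*sqrt(33) ≈ 11.489)
sqrt((2144 + 187) + P) = sqrt((2144 + 187) + 2*sqrt(33)) = sqrt(2331 + 2*sqrt(33))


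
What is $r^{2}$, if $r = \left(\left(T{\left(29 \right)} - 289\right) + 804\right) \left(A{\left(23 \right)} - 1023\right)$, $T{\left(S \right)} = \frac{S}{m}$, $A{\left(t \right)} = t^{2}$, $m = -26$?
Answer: $64444391881$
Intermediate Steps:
$T{\left(S \right)} = - \frac{S}{26}$ ($T{\left(S \right)} = \frac{S}{-26} = S \left(- \frac{1}{26}\right) = - \frac{S}{26}$)
$r = -253859$ ($r = \left(\left(\left(- \frac{1}{26}\right) 29 - 289\right) + 804\right) \left(23^{2} - 1023\right) = \left(\left(- \frac{29}{26} - 289\right) + 804\right) \left(529 - 1023\right) = \left(- \frac{7543}{26} + 804\right) \left(-494\right) = \frac{13361}{26} \left(-494\right) = -253859$)
$r^{2} = \left(-253859\right)^{2} = 64444391881$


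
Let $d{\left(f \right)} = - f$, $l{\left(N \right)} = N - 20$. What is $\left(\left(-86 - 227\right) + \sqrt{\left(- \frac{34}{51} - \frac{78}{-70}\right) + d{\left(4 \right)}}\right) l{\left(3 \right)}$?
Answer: $5321 - \frac{17 i \sqrt{39165}}{105} \approx 5321.0 - 32.041 i$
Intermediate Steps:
$l{\left(N \right)} = -20 + N$
$\left(\left(-86 - 227\right) + \sqrt{\left(- \frac{34}{51} - \frac{78}{-70}\right) + d{\left(4 \right)}}\right) l{\left(3 \right)} = \left(\left(-86 - 227\right) + \sqrt{\left(- \frac{34}{51} - \frac{78}{-70}\right) - 4}\right) \left(-20 + 3\right) = \left(\left(-86 - 227\right) + \sqrt{\left(\left(-34\right) \frac{1}{51} - - \frac{39}{35}\right) - 4}\right) \left(-17\right) = \left(-313 + \sqrt{\left(- \frac{2}{3} + \frac{39}{35}\right) - 4}\right) \left(-17\right) = \left(-313 + \sqrt{\frac{47}{105} - 4}\right) \left(-17\right) = \left(-313 + \sqrt{- \frac{373}{105}}\right) \left(-17\right) = \left(-313 + \frac{i \sqrt{39165}}{105}\right) \left(-17\right) = 5321 - \frac{17 i \sqrt{39165}}{105}$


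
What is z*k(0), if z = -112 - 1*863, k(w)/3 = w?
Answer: 0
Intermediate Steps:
k(w) = 3*w
z = -975 (z = -112 - 863 = -975)
z*k(0) = -2925*0 = -975*0 = 0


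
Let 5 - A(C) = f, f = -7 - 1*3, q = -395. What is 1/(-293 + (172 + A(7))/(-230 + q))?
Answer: -625/183312 ≈ -0.0034095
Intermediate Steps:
f = -10 (f = -7 - 3 = -10)
A(C) = 15 (A(C) = 5 - 1*(-10) = 5 + 10 = 15)
1/(-293 + (172 + A(7))/(-230 + q)) = 1/(-293 + (172 + 15)/(-230 - 395)) = 1/(-293 + 187/(-625)) = 1/(-293 + 187*(-1/625)) = 1/(-293 - 187/625) = 1/(-183312/625) = -625/183312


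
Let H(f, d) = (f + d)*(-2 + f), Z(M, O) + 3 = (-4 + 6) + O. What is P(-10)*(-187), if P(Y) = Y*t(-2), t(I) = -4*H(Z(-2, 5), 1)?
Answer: -74800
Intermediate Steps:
Z(M, O) = -1 + O (Z(M, O) = -3 + ((-4 + 6) + O) = -3 + (2 + O) = -1 + O)
H(f, d) = (-2 + f)*(d + f) (H(f, d) = (d + f)*(-2 + f) = (-2 + f)*(d + f))
t(I) = -40 (t(I) = -4*((-1 + 5)**2 - 2*1 - 2*(-1 + 5) + 1*(-1 + 5)) = -4*(4**2 - 2 - 2*4 + 1*4) = -4*(16 - 2 - 8 + 4) = -4*10 = -40)
P(Y) = -40*Y (P(Y) = Y*(-40) = -40*Y)
P(-10)*(-187) = -40*(-10)*(-187) = 400*(-187) = -74800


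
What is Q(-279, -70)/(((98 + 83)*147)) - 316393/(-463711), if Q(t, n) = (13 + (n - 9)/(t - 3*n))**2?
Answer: 40521096540847/58741020785097 ≈ 0.68983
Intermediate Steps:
Q(t, n) = (13 + (-9 + n)/(t - 3*n))**2
Q(-279, -70)/(((98 + 83)*147)) - 316393/(-463711) = ((9 - 13*(-279) + 38*(-70))**2/(-1*(-279) + 3*(-70))**2)/(((98 + 83)*147)) - 316393/(-463711) = ((9 + 3627 - 2660)**2/(279 - 210)**2)/((181*147)) - 316393*(-1/463711) = (976**2/69**2)/26607 + 316393/463711 = ((1/4761)*952576)*(1/26607) + 316393/463711 = (952576/4761)*(1/26607) + 316393/463711 = 952576/126675927 + 316393/463711 = 40521096540847/58741020785097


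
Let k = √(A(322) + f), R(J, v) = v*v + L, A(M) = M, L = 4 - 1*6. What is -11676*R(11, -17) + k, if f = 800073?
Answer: -3351012 + √800395 ≈ -3.3501e+6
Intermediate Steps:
L = -2 (L = 4 - 6 = -2)
R(J, v) = -2 + v² (R(J, v) = v*v - 2 = v² - 2 = -2 + v²)
k = √800395 (k = √(322 + 800073) = √800395 ≈ 894.65)
-11676*R(11, -17) + k = -11676*(-2 + (-17)²) + √800395 = -11676*(-2 + 289) + √800395 = -11676*287 + √800395 = -3351012 + √800395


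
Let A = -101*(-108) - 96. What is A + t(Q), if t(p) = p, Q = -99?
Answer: 10713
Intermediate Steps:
A = 10812 (A = 10908 - 96 = 10812)
A + t(Q) = 10812 - 99 = 10713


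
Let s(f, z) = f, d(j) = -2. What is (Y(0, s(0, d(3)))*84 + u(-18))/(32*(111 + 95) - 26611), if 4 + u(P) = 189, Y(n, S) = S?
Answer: -185/20019 ≈ -0.0092412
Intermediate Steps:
u(P) = 185 (u(P) = -4 + 189 = 185)
(Y(0, s(0, d(3)))*84 + u(-18))/(32*(111 + 95) - 26611) = (0*84 + 185)/(32*(111 + 95) - 26611) = (0 + 185)/(32*206 - 26611) = 185/(6592 - 26611) = 185/(-20019) = 185*(-1/20019) = -185/20019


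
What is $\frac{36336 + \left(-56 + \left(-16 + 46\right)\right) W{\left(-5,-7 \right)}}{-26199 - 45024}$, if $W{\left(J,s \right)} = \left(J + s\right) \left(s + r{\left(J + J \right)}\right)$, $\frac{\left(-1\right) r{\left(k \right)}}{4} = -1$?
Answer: $- \frac{11800}{23741} \approx -0.49703$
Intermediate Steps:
$r{\left(k \right)} = 4$ ($r{\left(k \right)} = \left(-4\right) \left(-1\right) = 4$)
$W{\left(J,s \right)} = \left(4 + s\right) \left(J + s\right)$ ($W{\left(J,s \right)} = \left(J + s\right) \left(s + 4\right) = \left(J + s\right) \left(4 + s\right) = \left(4 + s\right) \left(J + s\right)$)
$\frac{36336 + \left(-56 + \left(-16 + 46\right)\right) W{\left(-5,-7 \right)}}{-26199 - 45024} = \frac{36336 + \left(-56 + \left(-16 + 46\right)\right) \left(\left(-7\right)^{2} + 4 \left(-5\right) + 4 \left(-7\right) - -35\right)}{-26199 - 45024} = \frac{36336 + \left(-56 + 30\right) \left(49 - 20 - 28 + 35\right)}{-71223} = \left(36336 - 936\right) \left(- \frac{1}{71223}\right) = 35400 \left(- \frac{1}{71223}\right) = - \frac{11800}{23741}$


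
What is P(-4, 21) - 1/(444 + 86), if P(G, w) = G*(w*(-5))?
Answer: 222599/530 ≈ 420.00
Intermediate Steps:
P(G, w) = -5*G*w (P(G, w) = G*(-5*w) = -5*G*w)
P(-4, 21) - 1/(444 + 86) = -5*(-4)*21 - 1/(444 + 86) = 420 - 1/530 = 222599/530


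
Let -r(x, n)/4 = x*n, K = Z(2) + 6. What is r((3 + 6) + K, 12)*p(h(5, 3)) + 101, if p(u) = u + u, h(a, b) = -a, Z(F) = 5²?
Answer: 19301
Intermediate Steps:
Z(F) = 25
K = 31 (K = 25 + 6 = 31)
p(u) = 2*u
r(x, n) = -4*n*x (r(x, n) = -4*x*n = -4*n*x)
r((3 + 6) + K, 12)*p(h(5, 3)) + 101 = (-4*12*((3 + 6) + 31))*(2*(-1*5)) + 101 = (-4*12*(9 + 31))*(2*(-5)) + 101 = -4*12*40*(-10) + 101 = -1920*(-10) + 101 = 19200 + 101 = 19301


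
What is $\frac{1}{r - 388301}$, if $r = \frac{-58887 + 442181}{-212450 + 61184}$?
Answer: $- \frac{75633}{29368561180} \approx -2.5753 \cdot 10^{-6}$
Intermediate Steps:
$r = - \frac{191647}{75633}$ ($r = \frac{383294}{-151266} = 383294 \left(- \frac{1}{151266}\right) = - \frac{191647}{75633} \approx -2.5339$)
$\frac{1}{r - 388301} = \frac{1}{- \frac{191647}{75633} - 388301} = \frac{1}{- \frac{29368561180}{75633}} = - \frac{75633}{29368561180}$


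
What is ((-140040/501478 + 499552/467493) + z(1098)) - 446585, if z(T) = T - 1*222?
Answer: -52245349214880775/117218727327 ≈ -4.4571e+5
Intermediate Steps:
z(T) = -222 + T (z(T) = T - 222 = -222 + T)
((-140040/501478 + 499552/467493) + z(1098)) - 446585 = ((-140040/501478 + 499552/467493) + (-222 + 1098)) - 446585 = ((-140040*1/501478 + 499552*(1/467493)) + 876) - 446585 = ((-70020/250739 + 499552/467493) + 876) - 446585 = (92523309068/117218727327 + 876) - 446585 = 102776128447520/117218727327 - 446585 = -52245349214880775/117218727327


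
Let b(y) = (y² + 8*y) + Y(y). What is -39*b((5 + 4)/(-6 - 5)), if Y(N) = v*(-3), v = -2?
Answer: -585/121 ≈ -4.8347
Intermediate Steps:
Y(N) = 6 (Y(N) = -2*(-3) = 6)
b(y) = 6 + y² + 8*y (b(y) = (y² + 8*y) + 6 = 6 + y² + 8*y)
-39*b((5 + 4)/(-6 - 5)) = -39*(6 + ((5 + 4)/(-6 - 5))² + 8*((5 + 4)/(-6 - 5))) = -39*(6 + (9/(-11))² + 8*(9/(-11))) = -39*(6 + (9*(-1/11))² + 8*(9*(-1/11))) = -39*(6 + (-9/11)² + 8*(-9/11)) = -39*(6 + 81/121 - 72/11) = -39*15/121 = -585/121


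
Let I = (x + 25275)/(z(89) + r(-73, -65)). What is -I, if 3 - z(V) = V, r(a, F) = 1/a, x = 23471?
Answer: 3558458/6279 ≈ 566.72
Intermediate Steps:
z(V) = 3 - V
I = -3558458/6279 (I = (23471 + 25275)/((3 - 1*89) + 1/(-73)) = 48746/((3 - 89) - 1/73) = 48746/(-86 - 1/73) = 48746/(-6279/73) = 48746*(-73/6279) = -3558458/6279 ≈ -566.72)
-I = -1*(-3558458/6279) = 3558458/6279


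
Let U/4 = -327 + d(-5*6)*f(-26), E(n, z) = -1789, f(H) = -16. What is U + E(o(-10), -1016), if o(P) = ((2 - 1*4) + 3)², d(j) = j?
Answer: -1177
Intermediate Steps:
o(P) = 1 (o(P) = ((2 - 4) + 3)² = (-2 + 3)² = 1² = 1)
U = 612 (U = 4*(-327 - 5*6*(-16)) = 4*(-327 - 30*(-16)) = 4*(-327 + 480) = 4*153 = 612)
U + E(o(-10), -1016) = 612 - 1789 = -1177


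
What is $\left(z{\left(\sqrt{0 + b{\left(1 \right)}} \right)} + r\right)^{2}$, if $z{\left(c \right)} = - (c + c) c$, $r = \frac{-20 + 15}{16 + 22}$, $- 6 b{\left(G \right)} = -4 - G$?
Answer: $\frac{42025}{12996} \approx 3.2337$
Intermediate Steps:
$b{\left(G \right)} = \frac{2}{3} + \frac{G}{6}$ ($b{\left(G \right)} = - \frac{-4 - G}{6} = \frac{2}{3} + \frac{G}{6}$)
$r = - \frac{5}{38} \approx -0.13158$
$z{\left(c \right)} = - 2 c^{2}$ ($z{\left(c \right)} = - 2 c c = - 2 c^{2}$)
$\left(z{\left(\sqrt{0 + b{\left(1 \right)}} \right)} + r\right)^{2} = \left(- 2 \left(\sqrt{0 + \left(\frac{2}{3} + \frac{1}{6} \cdot 1\right)}\right)^{2} - \frac{5}{38}\right)^{2} = \left(- 2 \left(\sqrt{0 + \left(\frac{2}{3} + \frac{1}{6}\right)}\right)^{2} - \frac{5}{38}\right)^{2} = \left(- 2 \left(\sqrt{0 + \frac{5}{6}}\right)^{2} - \frac{5}{38}\right)^{2} = \left(- 2 \left(\sqrt{\frac{5}{6}}\right)^{2} - \frac{5}{38}\right)^{2} = \left(- 2 \left(\frac{\sqrt{30}}{6}\right)^{2} - \frac{5}{38}\right)^{2} = \left(\left(-2\right) \frac{5}{6} - \frac{5}{38}\right)^{2} = \left(- \frac{5}{3} - \frac{5}{38}\right)^{2} = \left(- \frac{205}{114}\right)^{2} = \frac{42025}{12996}$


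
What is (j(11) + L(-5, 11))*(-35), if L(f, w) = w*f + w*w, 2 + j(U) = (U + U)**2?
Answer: -19180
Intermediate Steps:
j(U) = -2 + 4*U**2 (j(U) = -2 + (U + U)**2 = -2 + (2*U)**2 = -2 + 4*U**2)
L(f, w) = w**2 + f*w (L(f, w) = f*w + w**2 = w**2 + f*w)
(j(11) + L(-5, 11))*(-35) = ((-2 + 4*11**2) + 11*(-5 + 11))*(-35) = ((-2 + 4*121) + 11*6)*(-35) = ((-2 + 484) + 66)*(-35) = (482 + 66)*(-35) = 548*(-35) = -19180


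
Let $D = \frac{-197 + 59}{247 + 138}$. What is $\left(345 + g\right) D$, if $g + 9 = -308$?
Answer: $- \frac{552}{55} \approx -10.036$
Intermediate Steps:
$g = -317$ ($g = -9 - 308 = -317$)
$D = - \frac{138}{385} \approx -0.35844$
$\left(345 + g\right) D = \left(345 - 317\right) \left(- \frac{138}{385}\right) = 28 \left(- \frac{138}{385}\right) = - \frac{552}{55}$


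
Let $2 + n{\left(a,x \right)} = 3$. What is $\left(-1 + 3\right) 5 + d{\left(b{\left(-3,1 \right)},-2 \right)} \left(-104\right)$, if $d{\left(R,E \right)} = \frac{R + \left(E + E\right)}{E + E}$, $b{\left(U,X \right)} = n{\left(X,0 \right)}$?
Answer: $-68$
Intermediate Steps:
$n{\left(a,x \right)} = 1$ ($n{\left(a,x \right)} = -2 + 3 = 1$)
$b{\left(U,X \right)} = 1$
$d{\left(R,E \right)} = \frac{R + 2 E}{2 E}$
$\left(-1 + 3\right) 5 + d{\left(b{\left(-3,1 \right)},-2 \right)} \left(-104\right) = \left(-1 + 3\right) 5 + \frac{-2 + \frac{1}{2} \cdot 1}{-2} \left(-104\right) = 2 \cdot 5 + - \frac{-2 + \frac{1}{2}}{2} \left(-104\right) = 10 + \left(- \frac{1}{2}\right) \left(- \frac{3}{2}\right) \left(-104\right) = 10 + \frac{3}{4} \left(-104\right) = 10 - 78 = -68$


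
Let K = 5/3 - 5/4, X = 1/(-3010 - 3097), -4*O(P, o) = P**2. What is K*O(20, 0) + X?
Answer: -763378/18321 ≈ -41.667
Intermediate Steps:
O(P, o) = -P**2/4
X = -1/6107 (X = 1/(-6107) = -1/6107 ≈ -0.00016375)
K = 5/12 (K = 5*(1/3) - 5*1/4 = 5/3 - 5/4 = 5/12 ≈ 0.41667)
K*O(20, 0) + X = 5*(-1/4*20**2)/12 - 1/6107 = 5*(-1/4*400)/12 - 1/6107 = (5/12)*(-100) - 1/6107 = -125/3 - 1/6107 = -763378/18321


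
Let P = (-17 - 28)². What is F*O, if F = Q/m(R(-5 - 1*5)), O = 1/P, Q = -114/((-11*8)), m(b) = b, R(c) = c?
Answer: -19/297000 ≈ -6.3973e-5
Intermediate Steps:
P = 2025 (P = (-45)² = 2025)
Q = 57/44 (Q = -114/(-88) = -114*(-1/88) = 57/44 ≈ 1.2955)
O = 1/2025 ≈ 0.00049383
F = -57/440 (F = 57/(44*(-5 - 1*5)) = 57/(44*(-5 - 5)) = (57/44)/(-10) = (57/44)*(-⅒) = -57/440 ≈ -0.12955)
F*O = -57/440*1/2025 = -19/297000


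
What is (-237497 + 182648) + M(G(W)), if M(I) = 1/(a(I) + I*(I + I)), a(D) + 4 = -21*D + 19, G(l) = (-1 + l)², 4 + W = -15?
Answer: -17091771134/311615 ≈ -54849.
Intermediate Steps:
W = -19 (W = -4 - 15 = -19)
a(D) = 15 - 21*D (a(D) = -4 + (-21*D + 19) = -4 + (19 - 21*D) = 15 - 21*D)
M(I) = 1/(15 - 21*I + 2*I²) (M(I) = 1/((15 - 21*I) + I*(I + I)) = 1/((15 - 21*I) + I*(2*I)) = 1/((15 - 21*I) + 2*I²) = 1/(15 - 21*I + 2*I²))
(-237497 + 182648) + M(G(W)) = (-237497 + 182648) + 1/(15 - 21*(-1 - 19)² + 2*((-1 - 19)²)²) = -54849 + 1/(15 - 21*(-20)² + 2*((-20)²)²) = -54849 + 1/(15 - 21*400 + 2*400²) = -54849 + 1/(15 - 8400 + 2*160000) = -54849 + 1/(15 - 8400 + 320000) = -54849 + 1/311615 = -17091771134/311615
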